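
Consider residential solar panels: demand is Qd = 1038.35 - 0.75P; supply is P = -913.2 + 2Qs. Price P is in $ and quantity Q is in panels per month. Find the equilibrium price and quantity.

P* = 465.4, Q* = 689.3

In direct form, Qs = 456.6 + 0.5P.
The market clears where 1038.35 - 0.75P = 456.6 + 0.5P. Rearranging, 1.25P = 581.75, hence P* = 465.4.
Plugging P* into demand: Q* = 1038.35 - 0.75(465.4) = 689.3.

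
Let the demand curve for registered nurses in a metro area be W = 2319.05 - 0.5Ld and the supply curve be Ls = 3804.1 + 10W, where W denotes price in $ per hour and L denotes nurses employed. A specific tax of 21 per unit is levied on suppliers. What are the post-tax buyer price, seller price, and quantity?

Inverting to quantity form: Ld = 4638.1 - 2W.
With a tax of 21 on suppliers, they supply based on the net price W_s = W_b - 21, so Ls = 3594.1 + 10W_b.
Market clearing requires 4638.1 - 2W_b = 3594.1 + 10W_b; hence 1044 = 12W_b and W_b = 87.
Then W_s = 87 - 21 = 66 and L = 4638.1 - 2(87) = 4464.1.

W_b = 87, W_s = 66, L = 4464.1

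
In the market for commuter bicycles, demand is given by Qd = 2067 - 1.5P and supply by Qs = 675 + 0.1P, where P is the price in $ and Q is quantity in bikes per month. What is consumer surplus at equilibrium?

Equating demand and supply, 2067 - 1.5P = 675 + 0.1P gives 1.6P = 1392, so P* = 870.
Plugging P* into demand: Q* = 2067 - 1.5(870) = 762.
Demand choke price (Qd = 0): P = 2067/1.5 = 1378. Consumer surplus = ½ × (1378 - 870) × 762 = 193548.

Consumer surplus = 193548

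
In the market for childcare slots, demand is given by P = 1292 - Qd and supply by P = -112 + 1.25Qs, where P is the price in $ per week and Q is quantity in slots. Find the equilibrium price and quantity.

P* = 668, Q* = 624

Inverting to quantity form: Qd = 1292 - P and Qs = 89.6 + 0.8P.
At equilibrium Qd = Qs, so 1292 - P = 89.6 + 0.8P; collecting terms, 1202.4 = 1.8P and P* = 668.
Substitute back: Q* = 1292 - 668 = 624.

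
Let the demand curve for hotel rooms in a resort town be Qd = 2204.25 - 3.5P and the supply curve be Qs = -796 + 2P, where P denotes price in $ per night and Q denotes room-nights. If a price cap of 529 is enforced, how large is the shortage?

Shortage = 90.75

Evaluating both curves at the ceiling price 529 gives Qd = 352.75, Qs = 262.
Shortage = Qd - Qs = 352.75 - 262 = 90.75.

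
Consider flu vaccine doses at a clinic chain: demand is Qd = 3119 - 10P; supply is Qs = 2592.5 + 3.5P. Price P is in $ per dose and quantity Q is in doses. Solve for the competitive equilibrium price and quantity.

P* = 39, Q* = 2729

The market clears where 3119 - 10P = 2592.5 + 3.5P. Rearranging, 13.5P = 526.5, hence P* = 39.
Then Q* = 3119 - 10(39) = 2729.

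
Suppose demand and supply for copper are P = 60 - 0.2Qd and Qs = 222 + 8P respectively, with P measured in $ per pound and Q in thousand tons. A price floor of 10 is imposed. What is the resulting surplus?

Surplus = 52

Rewriting in direct form: Qd = 300 - 5P.
Evaluating both curves at the floor price 10 gives Qd = 250, Qs = 302.
Surplus = Qs - Qd = 302 - 250 = 52.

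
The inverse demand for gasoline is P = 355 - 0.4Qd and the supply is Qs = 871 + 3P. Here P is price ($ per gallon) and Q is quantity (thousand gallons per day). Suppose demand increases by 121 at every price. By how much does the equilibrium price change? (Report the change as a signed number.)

ΔP = 22

Solving each curve for Q: Qd = 887.5 - 2.5P.
Equating demand and supply, 887.5 - 2.5P = 871 + 3P gives 5.5P = 16.5, so P* = 3.
Plugging P* into demand: Q* = 887.5 - 2.5(3) = 880.
After the shift, demand is Qd = 1008.5 - 2.5P.
Re-solving, 5.5P = 137.5 gives P = 25 and Q = 946.
ΔP = 25 - 3 = 22.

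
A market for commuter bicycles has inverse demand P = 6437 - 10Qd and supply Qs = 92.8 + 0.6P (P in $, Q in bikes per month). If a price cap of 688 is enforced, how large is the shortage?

Rewriting in direct form: Qd = 643.7 - 0.1P.
Evaluating both curves at the ceiling price 688 gives Qd = 574.9, Qs = 505.6.
Shortage = Qd - Qs = 574.9 - 505.6 = 69.3.

Shortage = 69.3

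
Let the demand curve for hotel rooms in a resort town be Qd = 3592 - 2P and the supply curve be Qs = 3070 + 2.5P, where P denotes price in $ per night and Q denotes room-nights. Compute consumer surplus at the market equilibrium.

Consumer surplus = 2822400

Equating demand and supply, 3592 - 2P = 3070 + 2.5P gives 4.5P = 522, so P* = 116.
Substitute back: Q* = 3592 - 2(116) = 3360.
Demand choke price (Qd = 0): P = 3592/2 = 1796. Consumer surplus = ½ × (1796 - 116) × 3360 = 2822400.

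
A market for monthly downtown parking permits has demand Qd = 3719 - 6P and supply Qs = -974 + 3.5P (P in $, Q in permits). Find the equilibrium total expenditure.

Set Qd = Qs: 3719 - 6P = -974 + 3.5P, so 4693 = 9.5P and P* = 494.
Plugging P* into demand: Q* = 3719 - 6(494) = 755.
Total expenditure = P* × Q* = 494 × 755 = 372970.

Total expenditure = 372970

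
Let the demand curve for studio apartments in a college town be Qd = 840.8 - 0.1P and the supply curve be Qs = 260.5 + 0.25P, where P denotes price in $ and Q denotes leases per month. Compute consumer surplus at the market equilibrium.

The market clears where 840.8 - 0.1P = 260.5 + 0.25P. Rearranging, 0.35P = 580.3, hence P* = 1658.
From the demand curve, Q* = 840.8 - 0.1(1658) = 675.
Demand choke price (Qd = 0): P = 840.8/0.1 = 8408. Consumer surplus = ½ × (8408 - 1658) × 675 = 2278125.

Consumer surplus = 2278125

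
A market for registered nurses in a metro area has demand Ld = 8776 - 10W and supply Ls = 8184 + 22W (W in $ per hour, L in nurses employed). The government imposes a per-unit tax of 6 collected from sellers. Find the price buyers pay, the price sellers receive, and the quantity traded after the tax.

W_b = 22.625, W_s = 16.625, L = 8549.75

Sellers keep W_s = W_b - 6 per unit, so supply in terms of the buyer price is Ls = 8052 + 22W_b.
Equate demand and the shifted supply: 8776 - 10W_b = 8052 + 22W_b, giving 32W_b = 724, so W_b = 22.625.
So W_s = 16.625 and the quantity traded is L = 8776 - 10(22.625) = 8549.75.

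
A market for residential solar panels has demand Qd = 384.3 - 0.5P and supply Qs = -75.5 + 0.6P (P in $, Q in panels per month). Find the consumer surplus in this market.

The market clears where 384.3 - 0.5P = -75.5 + 0.6P. Rearranging, 1.1P = 459.8, hence P* = 418.
Then Q* = 384.3 - 0.5(418) = 175.3.
Demand choke price (Qd = 0): P = 384.3/0.5 = 768.6. Consumer surplus = ½ × (768.6 - 418) × 175.3 = 30730.09.

Consumer surplus = 30730.09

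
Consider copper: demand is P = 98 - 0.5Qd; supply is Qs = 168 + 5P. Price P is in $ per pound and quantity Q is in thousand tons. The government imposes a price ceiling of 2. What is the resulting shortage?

In direct form, Qd = 196 - 2P.
At P = 2: Qd = 192 and Qs = 178.
Shortage = Qd - Qs = 192 - 178 = 14.

Shortage = 14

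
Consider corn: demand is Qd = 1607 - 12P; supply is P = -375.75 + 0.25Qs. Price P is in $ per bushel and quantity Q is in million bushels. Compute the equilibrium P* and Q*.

P* = 6.5, Q* = 1529

In direct form, Qs = 1503 + 4P.
At equilibrium Qd = Qs, so 1607 - 12P = 1503 + 4P; collecting terms, 104 = 16P and P* = 6.5.
Substitute back: Q* = 1607 - 12(6.5) = 1529.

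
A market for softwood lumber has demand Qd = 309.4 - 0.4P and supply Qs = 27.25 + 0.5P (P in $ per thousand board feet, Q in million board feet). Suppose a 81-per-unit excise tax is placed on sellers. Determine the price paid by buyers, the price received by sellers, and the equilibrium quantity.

The tax drives a wedge P_b - P_s = 81. Substituting P_s = P_b - 81 into supply: Qs = -13.25 + 0.5P_b.
Market clearing requires 309.4 - 0.4P_b = -13.25 + 0.5P_b; hence 322.65 = 0.9P_b and P_b = 358.5.
So P_s = 277.5 and the quantity traded is Q = 309.4 - 0.4(358.5) = 166.

P_b = 358.5, P_s = 277.5, Q = 166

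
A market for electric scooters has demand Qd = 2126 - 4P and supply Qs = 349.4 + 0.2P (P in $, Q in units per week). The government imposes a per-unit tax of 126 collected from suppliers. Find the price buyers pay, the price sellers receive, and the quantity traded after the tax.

The tax drives a wedge P_b - P_s = 126. Substituting P_s = P_b - 126 into supply: Qs = 324.2 + 0.2P_b.
Market clearing requires 2126 - 4P_b = 324.2 + 0.2P_b; hence 1801.8 = 4.2P_b and P_b = 429.
So P_s = 303 and the quantity traded is Q = 2126 - 4(429) = 410.

P_b = 429, P_s = 303, Q = 410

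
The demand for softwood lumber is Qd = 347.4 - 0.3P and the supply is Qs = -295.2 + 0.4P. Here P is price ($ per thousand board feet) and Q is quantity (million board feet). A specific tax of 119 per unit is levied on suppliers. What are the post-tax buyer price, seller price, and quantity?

Suppliers keep P_s = P_b - 119 per unit, so supply in terms of the buyer price is Qs = -342.8 + 0.4P_b.
Set Qd = Qs: 347.4 - 0.3P_b = -342.8 + 0.4P_b, so 690.2 = 0.7P_b and P_b = 986.
Then P_s = 986 - 119 = 867 and Q = 347.4 - 0.3(986) = 51.6.

P_b = 986, P_s = 867, Q = 51.6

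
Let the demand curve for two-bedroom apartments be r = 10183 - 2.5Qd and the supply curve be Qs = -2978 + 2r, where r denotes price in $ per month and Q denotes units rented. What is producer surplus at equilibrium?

Producer surplus = 2099601

Rewriting in direct form: Qd = 4073.2 - 0.4r.
The market clears where 4073.2 - 0.4r = -2978 + 2r. Rearranging, 2.4r = 7051.2, hence r* = 2938.
Then Q* = 4073.2 - 0.4(2938) = 2898.
Supply choke price (Qs = 0): r = 1489. Producer surplus = ½ × (2938 - 1489) × 2898 = 2099601.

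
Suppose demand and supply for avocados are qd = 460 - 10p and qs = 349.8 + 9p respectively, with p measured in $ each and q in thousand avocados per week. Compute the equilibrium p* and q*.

p* = 5.8, q* = 402

Equating demand and supply, 460 - 10p = 349.8 + 9p gives 19p = 110.2, so p* = 5.8.
Then q* = 460 - 10(5.8) = 402.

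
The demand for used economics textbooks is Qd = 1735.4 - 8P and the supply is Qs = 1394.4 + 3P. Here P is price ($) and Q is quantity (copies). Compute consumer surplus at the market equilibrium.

Consumer surplus = 138272.4225

At equilibrium Qd = Qs, so 1735.4 - 8P = 1394.4 + 3P; collecting terms, 341 = 11P and P* = 31.
Then Q* = 1735.4 - 8(31) = 1487.4.
Demand choke price (Qd = 0): P = 1735.4/8 = 216.925. Consumer surplus = ½ × (216.925 - 31) × 1487.4 = 138272.4225.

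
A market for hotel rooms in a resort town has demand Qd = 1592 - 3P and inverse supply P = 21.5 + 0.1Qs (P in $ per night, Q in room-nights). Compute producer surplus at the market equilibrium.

Producer surplus = 69031.25

In direct form, Qs = -215 + 10P.
Equating demand and supply, 1592 - 3P = -215 + 10P gives 13P = 1807, so P* = 139.
Substitute back: Q* = 1592 - 3(139) = 1175.
Supply choke price (Qs = 0): P = 21.5. Producer surplus = ½ × (139 - 21.5) × 1175 = 69031.25.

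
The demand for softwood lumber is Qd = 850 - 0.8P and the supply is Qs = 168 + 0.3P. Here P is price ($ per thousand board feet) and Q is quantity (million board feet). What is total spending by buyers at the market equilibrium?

Total spending by buyers = 219480

Equating demand and supply, 850 - 0.8P = 168 + 0.3P gives 1.1P = 682, so P* = 620.
Substitute back: Q* = 850 - 0.8(620) = 354.
Total spending by buyers = P* × Q* = 620 × 354 = 219480.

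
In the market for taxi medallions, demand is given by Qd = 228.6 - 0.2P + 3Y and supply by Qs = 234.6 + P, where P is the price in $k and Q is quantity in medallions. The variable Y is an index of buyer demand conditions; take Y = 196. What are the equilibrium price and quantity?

With Y = 196, demand is Qd = 816.6 - 0.2P.
Equating demand and supply, 816.6 - 0.2P = 234.6 + P gives 1.2P = 582, so P* = 485.
Then Q* = 816.6 - 0.2(485) = 719.6.

P* = 485, Q* = 719.6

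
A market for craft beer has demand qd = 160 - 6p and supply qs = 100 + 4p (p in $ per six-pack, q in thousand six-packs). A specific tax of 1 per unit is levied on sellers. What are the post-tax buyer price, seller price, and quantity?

p_b = 6.4, p_s = 5.4, q = 121.6

Sellers keep p_s = p_b - 1 per unit, so supply in terms of the buyer price is qs = 96 + 4p_b.
Market clearing requires 160 - 6p_b = 96 + 4p_b; hence 64 = 10p_b and p_b = 6.4.
So p_s = 5.4 and the quantity traded is q = 160 - 6(6.4) = 121.6.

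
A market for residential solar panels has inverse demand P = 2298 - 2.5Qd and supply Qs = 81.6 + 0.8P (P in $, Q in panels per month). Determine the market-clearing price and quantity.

P* = 698, Q* = 640

Inverting to quantity form: Qd = 919.2 - 0.4P.
Equating demand and supply, 919.2 - 0.4P = 81.6 + 0.8P gives 1.2P = 837.6, so P* = 698.
Plugging P* into demand: Q* = 919.2 - 0.4(698) = 640.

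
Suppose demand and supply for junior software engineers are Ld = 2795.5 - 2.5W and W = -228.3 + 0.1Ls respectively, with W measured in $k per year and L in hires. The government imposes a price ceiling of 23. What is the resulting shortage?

Shortage = 225

In direct form, Ls = 2283 + 10W.
Evaluating both curves at the ceiling price 23 gives Ld = 2738, Ls = 2513.
Shortage = Ld - Ls = 2738 - 2513 = 225.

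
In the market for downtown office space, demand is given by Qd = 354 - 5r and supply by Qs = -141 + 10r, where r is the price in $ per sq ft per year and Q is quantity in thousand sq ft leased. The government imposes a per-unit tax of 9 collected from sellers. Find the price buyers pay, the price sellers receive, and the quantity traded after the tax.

r_b = 39, r_s = 30, Q = 159

With a tax of 9 on sellers, they supply based on the net price r_s = r_b - 9, so Qs = -231 + 10r_b.
Set Qd = Qs: 354 - 5r_b = -231 + 10r_b, so 585 = 15r_b and r_b = 39.
Then r_s = 39 - 9 = 30 and Q = 354 - 5(39) = 159.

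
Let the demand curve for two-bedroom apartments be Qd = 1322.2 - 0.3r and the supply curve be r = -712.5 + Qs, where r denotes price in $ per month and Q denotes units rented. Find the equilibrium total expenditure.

Solving each curve for Q: Qs = 712.5 + r.
At equilibrium Qd = Qs, so 1322.2 - 0.3r = 712.5 + r; collecting terms, 609.7 = 1.3r and r* = 469.
Substitute back: Q* = 1322.2 - 0.3(469) = 1181.5.
Total expenditure = r* × Q* = 469 × 1181.5 = 554123.5.

Total expenditure = 554123.5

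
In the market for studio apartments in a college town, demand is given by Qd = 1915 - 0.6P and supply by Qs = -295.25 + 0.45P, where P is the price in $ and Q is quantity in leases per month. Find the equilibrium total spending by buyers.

The market clears where 1915 - 0.6P = -295.25 + 0.45P. Rearranging, 1.05P = 2210.25, hence P* = 2105.
Substitute back: Q* = 1915 - 0.6(2105) = 652.
Total spending by buyers = P* × Q* = 2105 × 652 = 1372460.

Total spending by buyers = 1372460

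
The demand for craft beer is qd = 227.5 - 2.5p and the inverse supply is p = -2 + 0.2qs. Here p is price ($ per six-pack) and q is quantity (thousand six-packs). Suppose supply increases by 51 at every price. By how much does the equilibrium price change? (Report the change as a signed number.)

Inverting to quantity form: qs = 10 + 5p.
Set qd = qs: 227.5 - 2.5p = 10 + 5p, so 217.5 = 7.5p and p* = 29.
Plugging p* into demand: q* = 227.5 - 2.5(29) = 155.
After the shift, supply is qs = 61 + 5p.
New equilibrium: 166.5 = 7.5p, so p = 22.2 and q = 172.
Δp = 22.2 - 29 = -6.8.

Δp = -6.8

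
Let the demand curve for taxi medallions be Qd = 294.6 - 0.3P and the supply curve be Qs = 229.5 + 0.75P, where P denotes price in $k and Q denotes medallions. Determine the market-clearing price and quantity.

P* = 62, Q* = 276

The market clears where 294.6 - 0.3P = 229.5 + 0.75P. Rearranging, 1.05P = 65.1, hence P* = 62.
From the demand curve, Q* = 294.6 - 0.3(62) = 276.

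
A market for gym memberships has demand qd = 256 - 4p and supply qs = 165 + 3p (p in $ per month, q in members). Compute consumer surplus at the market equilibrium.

Consumer surplus = 5202

The market clears where 256 - 4p = 165 + 3p. Rearranging, 7p = 91, hence p* = 13.
Then q* = 256 - 4(13) = 204.
Demand choke price (qd = 0): p = 256/4 = 64. Consumer surplus = ½ × (64 - 13) × 204 = 5202.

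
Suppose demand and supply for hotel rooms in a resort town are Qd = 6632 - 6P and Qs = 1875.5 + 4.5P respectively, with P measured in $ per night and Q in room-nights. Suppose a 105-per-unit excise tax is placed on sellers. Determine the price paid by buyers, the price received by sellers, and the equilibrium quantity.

P_b = 498, P_s = 393, Q = 3644

The tax drives a wedge P_b - P_s = 105. Substituting P_s = P_b - 105 into supply: Qs = 1403 + 4.5P_b.
Market clearing requires 6632 - 6P_b = 1403 + 4.5P_b; hence 5229 = 10.5P_b and P_b = 498.
So P_s = 393 and the quantity traded is Q = 6632 - 6(498) = 3644.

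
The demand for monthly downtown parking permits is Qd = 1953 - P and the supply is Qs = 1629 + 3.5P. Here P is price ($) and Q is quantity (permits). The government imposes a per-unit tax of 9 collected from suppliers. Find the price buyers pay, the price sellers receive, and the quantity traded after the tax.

Suppliers keep P_s = P_b - 9 per unit, so supply in terms of the buyer price is Qs = 1597.5 + 3.5P_b.
Set Qd = Qs: 1953 - P_b = 1597.5 + 3.5P_b, so 355.5 = 4.5P_b and P_b = 79.
So P_s = 70 and the quantity traded is Q = 1953 - 79 = 1874.

P_b = 79, P_s = 70, Q = 1874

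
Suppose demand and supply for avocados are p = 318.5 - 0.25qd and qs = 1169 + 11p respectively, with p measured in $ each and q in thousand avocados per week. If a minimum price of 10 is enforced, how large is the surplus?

In direct form, qd = 1274 - 4p.
With p fixed at 10, quantity demanded is 1234 and quantity supplied is 1279.
Surplus = qs - qd = 1279 - 1234 = 45.

Surplus = 45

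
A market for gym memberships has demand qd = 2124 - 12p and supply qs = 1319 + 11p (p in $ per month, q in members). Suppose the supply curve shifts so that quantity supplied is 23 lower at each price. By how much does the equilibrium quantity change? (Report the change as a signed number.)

Set qd = qs: 2124 - 12p = 1319 + 11p, so 805 = 23p and p* = 35.
From the demand curve, q* = 2124 - 12(35) = 1704.
After the shift, supply is qs = 1296 + 11p.
New equilibrium: 828 = 23p, so p = 36 and q = 1692.
Δq = 1692 - 1704 = -12.

Δq = -12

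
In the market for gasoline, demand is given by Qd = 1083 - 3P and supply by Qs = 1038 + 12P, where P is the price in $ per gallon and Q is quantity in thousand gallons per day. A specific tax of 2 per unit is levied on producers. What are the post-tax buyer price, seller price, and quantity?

P_b = 4.6, P_s = 2.6, Q = 1069.2

With a tax of 2 on producers, they supply based on the net price P_s = P_b - 2, so Qs = 1014 + 12P_b.
Market clearing requires 1083 - 3P_b = 1014 + 12P_b; hence 69 = 15P_b and P_b = 4.6.
So P_s = 2.6 and the quantity traded is Q = 1083 - 3(4.6) = 1069.2.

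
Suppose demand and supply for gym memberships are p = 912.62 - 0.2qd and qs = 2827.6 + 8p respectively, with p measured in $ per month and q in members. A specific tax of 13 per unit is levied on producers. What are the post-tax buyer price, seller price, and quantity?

p_b = 141.5, p_s = 128.5, q = 3855.6

Rewriting in direct form: qd = 4563.1 - 5p.
With a tax of 13 on producers, they supply based on the net price p_s = p_b - 13, so qs = 2723.6 + 8p_b.
Set qd = qs: 4563.1 - 5p_b = 2723.6 + 8p_b, so 1839.5 = 13p_b and p_b = 141.5.
So p_s = 128.5 and the quantity traded is q = 4563.1 - 5(141.5) = 3855.6.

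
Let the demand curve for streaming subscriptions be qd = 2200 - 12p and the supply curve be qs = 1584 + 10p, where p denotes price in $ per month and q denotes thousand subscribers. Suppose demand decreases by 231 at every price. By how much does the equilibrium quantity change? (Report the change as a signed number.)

Δq = -105

Equating demand and supply, 2200 - 12p = 1584 + 10p gives 22p = 616, so p* = 28.
Substitute back: q* = 2200 - 12(28) = 1864.
After the shift, demand is qd = 1969 - 12p.
The new intersection has 385 = 22p, i.e. p = 17.5, q = 1759.
Δq = 1759 - 1864 = -105.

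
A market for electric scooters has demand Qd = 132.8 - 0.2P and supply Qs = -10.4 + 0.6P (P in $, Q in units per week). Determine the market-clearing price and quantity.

At equilibrium Qd = Qs, so 132.8 - 0.2P = -10.4 + 0.6P; collecting terms, 143.2 = 0.8P and P* = 179.
Plugging P* into demand: Q* = 132.8 - 0.2(179) = 97.

P* = 179, Q* = 97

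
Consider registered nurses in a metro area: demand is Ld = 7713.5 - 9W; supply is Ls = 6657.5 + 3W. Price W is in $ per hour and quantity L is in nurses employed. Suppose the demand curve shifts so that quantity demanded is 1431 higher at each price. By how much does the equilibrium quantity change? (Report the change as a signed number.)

ΔL = 357.75

Equating demand and supply, 7713.5 - 9W = 6657.5 + 3W gives 12W = 1056, so W* = 88.
From the demand curve, L* = 7713.5 - 9(88) = 6921.5.
After the shift, demand is Ld = 9144.5 - 9W.
Re-solving, 12W = 2487 gives W = 207.25 and L = 7279.25.
ΔL = 7279.25 - 6921.5 = 357.75.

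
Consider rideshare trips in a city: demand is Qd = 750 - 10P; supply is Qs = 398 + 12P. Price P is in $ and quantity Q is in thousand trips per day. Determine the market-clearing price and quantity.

P* = 16, Q* = 590

Equating demand and supply, 750 - 10P = 398 + 12P gives 22P = 352, so P* = 16.
Then Q* = 750 - 10(16) = 590.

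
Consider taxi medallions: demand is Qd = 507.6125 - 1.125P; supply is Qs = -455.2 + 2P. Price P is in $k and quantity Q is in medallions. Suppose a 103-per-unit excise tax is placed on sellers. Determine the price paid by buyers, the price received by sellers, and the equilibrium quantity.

P_b = 374.02, P_s = 271.02, Q = 86.84

The tax drives a wedge P_b - P_s = 103. Substituting P_s = P_b - 103 into supply: Qs = -661.2 + 2P_b.
Equate demand and the shifted supply: 507.6125 - 1.125P_b = -661.2 + 2P_b, giving 3.125P_b = 1168.8125, so P_b = 374.02.
So P_s = 271.02 and the quantity traded is Q = 507.6125 - 1.125(374.02) = 86.84.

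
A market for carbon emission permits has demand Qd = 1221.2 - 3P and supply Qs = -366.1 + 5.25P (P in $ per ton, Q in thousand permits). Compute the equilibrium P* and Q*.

P* = 192.4, Q* = 644

Set Qd = Qs: 1221.2 - 3P = -366.1 + 5.25P, so 1587.3 = 8.25P and P* = 192.4.
Plugging P* into demand: Q* = 1221.2 - 3(192.4) = 644.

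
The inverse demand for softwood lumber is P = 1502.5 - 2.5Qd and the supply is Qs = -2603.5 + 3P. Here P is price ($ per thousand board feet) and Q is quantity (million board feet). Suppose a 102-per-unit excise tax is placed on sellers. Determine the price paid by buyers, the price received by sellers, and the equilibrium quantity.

P_b = 1032.5, P_s = 930.5, Q = 188

Rewriting in direct form: Qd = 601 - 0.4P.
With a tax of 102 on sellers, they supply based on the net price P_s = P_b - 102, so Qs = -2909.5 + 3P_b.
Set Qd = Qs: 601 - 0.4P_b = -2909.5 + 3P_b, so 3510.5 = 3.4P_b and P_b = 1032.5.
So P_s = 930.5 and the quantity traded is Q = 601 - 0.4(1032.5) = 188.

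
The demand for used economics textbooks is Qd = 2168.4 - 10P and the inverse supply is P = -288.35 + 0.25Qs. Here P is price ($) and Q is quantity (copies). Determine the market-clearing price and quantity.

P* = 72.5, Q* = 1443.4

In direct form, Qs = 1153.4 + 4P.
At equilibrium Qd = Qs, so 2168.4 - 10P = 1153.4 + 4P; collecting terms, 1015 = 14P and P* = 72.5.
From the demand curve, Q* = 2168.4 - 10(72.5) = 1443.4.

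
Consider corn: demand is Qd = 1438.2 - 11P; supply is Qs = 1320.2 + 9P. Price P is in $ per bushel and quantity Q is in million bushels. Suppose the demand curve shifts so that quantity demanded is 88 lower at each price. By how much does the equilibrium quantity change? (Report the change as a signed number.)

ΔQ = -39.6

At equilibrium Qd = Qs, so 1438.2 - 11P = 1320.2 + 9P; collecting terms, 118 = 20P and P* = 5.9.
Plugging P* into demand: Q* = 1438.2 - 11(5.9) = 1373.3.
After the shift, demand is Qd = 1350.2 - 11P.
New equilibrium: 30 = 20P, so P = 1.5 and Q = 1333.7.
ΔQ = 1333.7 - 1373.3 = -39.6.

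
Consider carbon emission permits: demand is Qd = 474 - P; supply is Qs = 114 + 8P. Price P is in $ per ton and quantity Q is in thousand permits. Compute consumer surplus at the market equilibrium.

Consumer surplus = 94178

At equilibrium Qd = Qs, so 474 - P = 114 + 8P; collecting terms, 360 = 9P and P* = 40.
Then Q* = 474 - 40 = 434.
Demand choke price (Qd = 0): P = 474. Consumer surplus = ½ × (474 - 40) × 434 = 94178.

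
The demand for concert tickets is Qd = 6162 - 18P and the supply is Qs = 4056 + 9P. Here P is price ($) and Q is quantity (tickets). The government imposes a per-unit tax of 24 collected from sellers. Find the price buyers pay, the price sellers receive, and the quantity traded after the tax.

P_b = 86, P_s = 62, Q = 4614

With a tax of 24 on sellers, they supply based on the net price P_s = P_b - 24, so Qs = 3840 + 9P_b.
Set Qd = Qs: 6162 - 18P_b = 3840 + 9P_b, so 2322 = 27P_b and P_b = 86.
Then P_s = 86 - 24 = 62 and Q = 6162 - 18(86) = 4614.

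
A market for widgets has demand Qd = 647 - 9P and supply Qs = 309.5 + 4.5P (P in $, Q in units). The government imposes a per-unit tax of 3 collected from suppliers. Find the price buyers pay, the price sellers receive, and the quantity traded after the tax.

With a tax of 3 on suppliers, they supply based on the net price P_s = P_b - 3, so Qs = 296 + 4.5P_b.
Set Qd = Qs: 647 - 9P_b = 296 + 4.5P_b, so 351 = 13.5P_b and P_b = 26.
So P_s = 23 and the quantity traded is Q = 647 - 9(26) = 413.

P_b = 26, P_s = 23, Q = 413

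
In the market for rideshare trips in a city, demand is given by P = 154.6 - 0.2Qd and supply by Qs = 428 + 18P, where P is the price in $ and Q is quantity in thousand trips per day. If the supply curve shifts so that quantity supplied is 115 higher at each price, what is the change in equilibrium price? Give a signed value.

Rewriting in direct form: Qd = 773 - 5P.
The market clears where 773 - 5P = 428 + 18P. Rearranging, 23P = 345, hence P* = 15.
From the demand curve, Q* = 773 - 5(15) = 698.
After the shift, supply is Qs = 543 + 18P.
Re-solving, 23P = 230 gives P = 10 and Q = 723.
ΔP = 10 - 15 = -5.

ΔP = -5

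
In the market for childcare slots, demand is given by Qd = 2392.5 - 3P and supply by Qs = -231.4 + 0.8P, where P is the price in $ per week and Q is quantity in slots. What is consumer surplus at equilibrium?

Equating demand and supply, 2392.5 - 3P = -231.4 + 0.8P gives 3.8P = 2623.9, so P* = 690.5.
Substitute back: Q* = 2392.5 - 3(690.5) = 321.
Demand choke price (Qd = 0): P = 2392.5/3 = 797.5. Consumer surplus = ½ × (797.5 - 690.5) × 321 = 17173.5.

Consumer surplus = 17173.5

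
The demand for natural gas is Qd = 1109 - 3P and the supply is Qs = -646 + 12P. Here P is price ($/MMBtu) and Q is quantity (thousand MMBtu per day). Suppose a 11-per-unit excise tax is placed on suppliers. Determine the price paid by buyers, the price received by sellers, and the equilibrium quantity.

Suppliers keep P_s = P_b - 11 per unit, so supply in terms of the buyer price is Qs = -778 + 12P_b.
Set Qd = Qs: 1109 - 3P_b = -778 + 12P_b, so 1887 = 15P_b and P_b = 125.8.
So P_s = 114.8 and the quantity traded is Q = 1109 - 3(125.8) = 731.6.

P_b = 125.8, P_s = 114.8, Q = 731.6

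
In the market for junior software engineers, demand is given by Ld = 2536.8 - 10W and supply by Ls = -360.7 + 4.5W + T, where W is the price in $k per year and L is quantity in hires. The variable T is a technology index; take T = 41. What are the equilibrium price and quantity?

With T = 41, supply is Ls = -319.7 + 4.5W.
At equilibrium Ld = Ls, so 2536.8 - 10W = -319.7 + 4.5W; collecting terms, 2856.5 = 14.5W and W* = 197.
Then L* = 2536.8 - 10(197) = 566.8.

W* = 197, L* = 566.8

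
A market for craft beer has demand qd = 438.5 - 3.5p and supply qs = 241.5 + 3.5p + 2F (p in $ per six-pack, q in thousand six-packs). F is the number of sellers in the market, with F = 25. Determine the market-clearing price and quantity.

With F = 25, supply is qs = 291.5 + 3.5p.
Equating demand and supply, 438.5 - 3.5p = 291.5 + 3.5p gives 7p = 147, so p* = 21.
Then q* = 438.5 - 3.5(21) = 365.

p* = 21, q* = 365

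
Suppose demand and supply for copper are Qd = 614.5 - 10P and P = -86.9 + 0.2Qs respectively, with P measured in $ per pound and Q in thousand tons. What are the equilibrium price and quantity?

Rewriting in direct form: Qs = 434.5 + 5P.
The market clears where 614.5 - 10P = 434.5 + 5P. Rearranging, 15P = 180, hence P* = 12.
Substitute back: Q* = 614.5 - 10(12) = 494.5.

P* = 12, Q* = 494.5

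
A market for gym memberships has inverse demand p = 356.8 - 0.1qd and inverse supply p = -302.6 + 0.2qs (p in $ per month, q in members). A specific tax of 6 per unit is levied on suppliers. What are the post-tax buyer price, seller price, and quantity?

p_b = 139, p_s = 133, q = 2178

In direct form, qd = 3568 - 10p and qs = 1513 + 5p.
With a tax of 6 on suppliers, they supply based on the net price p_s = p_b - 6, so qs = 1483 + 5p_b.
Equate demand and the shifted supply: 3568 - 10p_b = 1483 + 5p_b, giving 15p_b = 2085, so p_b = 139.
So p_s = 133 and the quantity traded is q = 3568 - 10(139) = 2178.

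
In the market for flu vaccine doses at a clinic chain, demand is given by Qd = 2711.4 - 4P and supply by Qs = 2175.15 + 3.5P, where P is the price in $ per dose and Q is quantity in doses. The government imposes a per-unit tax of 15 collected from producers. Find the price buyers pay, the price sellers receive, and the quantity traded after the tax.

P_b = 78.5, P_s = 63.5, Q = 2397.4

Producers keep P_s = P_b - 15 per unit, so supply in terms of the buyer price is Qs = 2122.65 + 3.5P_b.
Market clearing requires 2711.4 - 4P_b = 2122.65 + 3.5P_b; hence 588.75 = 7.5P_b and P_b = 78.5.
So P_s = 63.5 and the quantity traded is Q = 2711.4 - 4(78.5) = 2397.4.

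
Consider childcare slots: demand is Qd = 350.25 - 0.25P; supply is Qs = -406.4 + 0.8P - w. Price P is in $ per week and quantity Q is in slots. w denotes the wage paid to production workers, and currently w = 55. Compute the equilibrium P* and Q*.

P* = 773, Q* = 157

With w = 55, supply is Qs = -461.4 + 0.8P.
Set Qd = Qs: 350.25 - 0.25P = -461.4 + 0.8P, so 811.65 = 1.05P and P* = 773.
Substitute back: Q* = 350.25 - 0.25(773) = 157.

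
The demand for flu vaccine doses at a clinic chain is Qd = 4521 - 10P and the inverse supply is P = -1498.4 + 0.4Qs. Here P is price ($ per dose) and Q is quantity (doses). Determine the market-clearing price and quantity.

P* = 62, Q* = 3901

Inverting to quantity form: Qs = 3746 + 2.5P.
The market clears where 4521 - 10P = 3746 + 2.5P. Rearranging, 12.5P = 775, hence P* = 62.
From the demand curve, Q* = 4521 - 10(62) = 3901.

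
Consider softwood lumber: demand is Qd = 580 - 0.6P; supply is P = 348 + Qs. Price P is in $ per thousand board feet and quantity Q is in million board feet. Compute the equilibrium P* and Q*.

P* = 580, Q* = 232

Solving each curve for Q: Qs = -348 + P.
The market clears where 580 - 0.6P = -348 + P. Rearranging, 1.6P = 928, hence P* = 580.
Then Q* = 580 - 0.6(580) = 232.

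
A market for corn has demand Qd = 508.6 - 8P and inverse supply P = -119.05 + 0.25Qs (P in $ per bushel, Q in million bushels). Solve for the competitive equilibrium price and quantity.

P* = 2.7, Q* = 487

Rewriting in direct form: Qs = 476.2 + 4P.
The market clears where 508.6 - 8P = 476.2 + 4P. Rearranging, 12P = 32.4, hence P* = 2.7.
Substitute back: Q* = 508.6 - 8(2.7) = 487.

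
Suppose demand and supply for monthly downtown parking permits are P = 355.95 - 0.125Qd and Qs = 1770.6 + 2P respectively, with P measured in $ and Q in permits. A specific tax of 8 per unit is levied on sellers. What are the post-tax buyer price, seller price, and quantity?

Inverting to quantity form: Qd = 2847.6 - 8P.
Sellers keep P_s = P_b - 8 per unit, so supply in terms of the buyer price is Qs = 1754.6 + 2P_b.
Equate demand and the shifted supply: 2847.6 - 8P_b = 1754.6 + 2P_b, giving 10P_b = 1093, so P_b = 109.3.
Then P_s = 109.3 - 8 = 101.3 and Q = 2847.6 - 8(109.3) = 1973.2.

P_b = 109.3, P_s = 101.3, Q = 1973.2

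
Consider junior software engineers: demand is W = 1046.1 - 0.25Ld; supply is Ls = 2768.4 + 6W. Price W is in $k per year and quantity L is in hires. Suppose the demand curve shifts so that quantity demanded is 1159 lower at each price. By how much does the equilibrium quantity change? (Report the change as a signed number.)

Inverting to quantity form: Ld = 4184.4 - 4W.
Equating demand and supply, 4184.4 - 4W = 2768.4 + 6W gives 10W = 1416, so W* = 141.6.
Plugging W* into demand: L* = 4184.4 - 4(141.6) = 3618.
After the shift, demand is Ld = 3025.4 - 4W.
New equilibrium: 257 = 10W, so W = 25.7 and L = 2922.6.
ΔL = 2922.6 - 3618 = -695.4.

ΔL = -695.4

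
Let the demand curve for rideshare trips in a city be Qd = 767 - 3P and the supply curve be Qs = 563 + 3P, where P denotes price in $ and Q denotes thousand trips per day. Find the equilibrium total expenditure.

Total expenditure = 22610

At equilibrium Qd = Qs, so 767 - 3P = 563 + 3P; collecting terms, 204 = 6P and P* = 34.
From the demand curve, Q* = 767 - 3(34) = 665.
Total expenditure = P* × Q* = 34 × 665 = 22610.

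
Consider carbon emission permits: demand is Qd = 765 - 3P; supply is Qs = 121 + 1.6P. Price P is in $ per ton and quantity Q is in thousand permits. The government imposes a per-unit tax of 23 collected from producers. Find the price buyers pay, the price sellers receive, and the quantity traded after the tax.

With a tax of 23 on producers, they supply based on the net price P_s = P_b - 23, so Qs = 84.2 + 1.6P_b.
Market clearing requires 765 - 3P_b = 84.2 + 1.6P_b; hence 680.8 = 4.6P_b and P_b = 148.
Then P_s = 148 - 23 = 125 and Q = 765 - 3(148) = 321.

P_b = 148, P_s = 125, Q = 321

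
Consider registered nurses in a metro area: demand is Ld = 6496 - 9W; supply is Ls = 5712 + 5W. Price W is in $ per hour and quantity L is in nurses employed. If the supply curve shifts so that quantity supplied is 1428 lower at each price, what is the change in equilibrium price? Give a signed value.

ΔW = 102

Set Ld = Ls: 6496 - 9W = 5712 + 5W, so 784 = 14W and W* = 56.
Substitute back: L* = 6496 - 9(56) = 5992.
After the shift, supply is Ls = 4284 + 5W.
Re-solving, 14W = 2212 gives W = 158 and L = 5074.
ΔW = 158 - 56 = 102.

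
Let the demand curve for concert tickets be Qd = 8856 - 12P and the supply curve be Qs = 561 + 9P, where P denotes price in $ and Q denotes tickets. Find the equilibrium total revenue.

Equating demand and supply, 8856 - 12P = 561 + 9P gives 21P = 8295, so P* = 395.
Substitute back: Q* = 8856 - 12(395) = 4116.
Total revenue = P* × Q* = 395 × 4116 = 1625820.

Total revenue = 1625820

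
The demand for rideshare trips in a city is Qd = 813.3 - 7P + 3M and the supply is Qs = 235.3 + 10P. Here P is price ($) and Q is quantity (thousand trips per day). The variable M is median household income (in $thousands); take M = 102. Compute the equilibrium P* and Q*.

P* = 52, Q* = 755.3

With M = 102, demand is Qd = 1119.3 - 7P.
The market clears where 1119.3 - 7P = 235.3 + 10P. Rearranging, 17P = 884, hence P* = 52.
Then Q* = 1119.3 - 7(52) = 755.3.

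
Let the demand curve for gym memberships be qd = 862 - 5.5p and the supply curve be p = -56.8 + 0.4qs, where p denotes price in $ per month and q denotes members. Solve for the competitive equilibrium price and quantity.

Rewriting in direct form: qs = 142 + 2.5p.
Equating demand and supply, 862 - 5.5p = 142 + 2.5p gives 8p = 720, so p* = 90.
Substitute back: q* = 862 - 5.5(90) = 367.

p* = 90, q* = 367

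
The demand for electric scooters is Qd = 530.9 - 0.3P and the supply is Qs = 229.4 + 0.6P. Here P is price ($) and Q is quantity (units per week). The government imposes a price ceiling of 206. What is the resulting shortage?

Shortage = 116.1

Evaluating both curves at the ceiling price 206 gives Qd = 469.1, Qs = 353.
Shortage = Qd - Qs = 469.1 - 353 = 116.1.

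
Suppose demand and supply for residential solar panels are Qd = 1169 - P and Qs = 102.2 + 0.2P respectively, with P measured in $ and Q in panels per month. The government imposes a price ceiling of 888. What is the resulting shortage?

Evaluating both curves at the ceiling price 888 gives Qd = 281, Qs = 279.8.
Shortage = Qd - Qs = 281 - 279.8 = 1.2.

Shortage = 1.2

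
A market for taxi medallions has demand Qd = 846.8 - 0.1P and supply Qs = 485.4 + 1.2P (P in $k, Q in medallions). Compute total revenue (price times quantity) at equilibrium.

Total revenue = 227682

The market clears where 846.8 - 0.1P = 485.4 + 1.2P. Rearranging, 1.3P = 361.4, hence P* = 278.
Plugging P* into demand: Q* = 846.8 - 0.1(278) = 819.
Total revenue = P* × Q* = 278 × 819 = 227682.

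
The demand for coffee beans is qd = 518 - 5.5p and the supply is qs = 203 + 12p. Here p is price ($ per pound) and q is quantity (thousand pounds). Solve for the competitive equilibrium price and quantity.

Equating demand and supply, 518 - 5.5p = 203 + 12p gives 17.5p = 315, so p* = 18.
Substitute back: q* = 518 - 5.5(18) = 419.

p* = 18, q* = 419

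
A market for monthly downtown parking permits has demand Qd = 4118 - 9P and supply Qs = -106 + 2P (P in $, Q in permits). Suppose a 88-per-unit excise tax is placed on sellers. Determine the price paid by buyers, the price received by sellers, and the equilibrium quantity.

P_b = 400, P_s = 312, Q = 518

With a tax of 88 on sellers, they supply based on the net price P_s = P_b - 88, so Qs = -282 + 2P_b.
Market clearing requires 4118 - 9P_b = -282 + 2P_b; hence 4400 = 11P_b and P_b = 400.
So P_s = 312 and the quantity traded is Q = 4118 - 9(400) = 518.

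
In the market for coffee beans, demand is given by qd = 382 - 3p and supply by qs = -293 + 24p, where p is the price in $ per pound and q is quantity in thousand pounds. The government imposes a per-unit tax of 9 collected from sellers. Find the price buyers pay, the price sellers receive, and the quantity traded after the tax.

Sellers keep p_s = p_b - 9 per unit, so supply in terms of the buyer price is qs = -509 + 24p_b.
Set qd = qs: 382 - 3p_b = -509 + 24p_b, so 891 = 27p_b and p_b = 33.
Then p_s = 33 - 9 = 24 and q = 382 - 3(33) = 283.

p_b = 33, p_s = 24, q = 283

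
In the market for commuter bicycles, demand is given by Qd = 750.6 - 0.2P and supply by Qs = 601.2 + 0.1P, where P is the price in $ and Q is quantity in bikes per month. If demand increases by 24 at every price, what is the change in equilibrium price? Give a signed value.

ΔP = 80

At equilibrium Qd = Qs, so 750.6 - 0.2P = 601.2 + 0.1P; collecting terms, 149.4 = 0.3P and P* = 498.
Then Q* = 750.6 - 0.2(498) = 651.
After the shift, demand is Qd = 774.6 - 0.2P.
The new intersection has 173.4 = 0.3P, i.e. P = 578, Q = 659.
ΔP = 578 - 498 = 80.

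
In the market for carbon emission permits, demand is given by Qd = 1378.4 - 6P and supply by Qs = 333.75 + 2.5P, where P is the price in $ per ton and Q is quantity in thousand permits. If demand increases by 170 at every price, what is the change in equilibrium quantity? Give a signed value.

Set Qd = Qs: 1378.4 - 6P = 333.75 + 2.5P, so 1044.65 = 8.5P and P* = 122.9.
Then Q* = 1378.4 - 6(122.9) = 641.
After the shift, demand is Qd = 1548.4 - 6P.
Re-solving, 8.5P = 1214.65 gives P = 142.9 and Q = 691.
ΔQ = 691 - 641 = 50.

ΔQ = 50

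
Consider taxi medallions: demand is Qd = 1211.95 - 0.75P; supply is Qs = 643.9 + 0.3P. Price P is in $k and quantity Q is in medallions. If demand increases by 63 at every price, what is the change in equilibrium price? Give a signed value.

ΔP = 60

At equilibrium Qd = Qs, so 1211.95 - 0.75P = 643.9 + 0.3P; collecting terms, 568.05 = 1.05P and P* = 541.
Then Q* = 1211.95 - 0.75(541) = 806.2.
After the shift, demand is Qd = 1274.95 - 0.75P.
The new intersection has 631.05 = 1.05P, i.e. P = 601, Q = 824.2.
ΔP = 601 - 541 = 60.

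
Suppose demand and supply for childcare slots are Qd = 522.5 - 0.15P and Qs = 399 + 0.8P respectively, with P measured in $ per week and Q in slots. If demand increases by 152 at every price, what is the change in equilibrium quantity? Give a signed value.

ΔQ = 128

Equating demand and supply, 522.5 - 0.15P = 399 + 0.8P gives 0.95P = 123.5, so P* = 130.
Plugging P* into demand: Q* = 522.5 - 0.15(130) = 503.
After the shift, demand is Qd = 674.5 - 0.15P.
The new intersection has 275.5 = 0.95P, i.e. P = 290, Q = 631.
ΔQ = 631 - 503 = 128.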